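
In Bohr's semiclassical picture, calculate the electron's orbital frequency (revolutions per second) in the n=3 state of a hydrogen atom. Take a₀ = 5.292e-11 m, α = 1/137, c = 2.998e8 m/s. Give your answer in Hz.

2.438e14 Hz

r = n²a₀/Z = 4.763e-10 m, v = Zαc/n = 7.294e5 m/s
f = v/(2πr) = 2.438e14 Hz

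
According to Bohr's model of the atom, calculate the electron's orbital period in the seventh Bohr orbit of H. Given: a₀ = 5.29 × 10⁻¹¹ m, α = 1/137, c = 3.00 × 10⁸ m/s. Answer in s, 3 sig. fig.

5.21 × 10⁻¹⁴ s

r = n²a₀/Z = 7²·5.29 × 10⁻¹¹/1 = 2.59 × 10⁻⁹ m
v = Zαc/n = 1·0.00730·3.00 × 10⁸/7 = 3.13 × 10⁵ m/s
T = 2πr/v = 5.21 × 10⁻¹⁴ s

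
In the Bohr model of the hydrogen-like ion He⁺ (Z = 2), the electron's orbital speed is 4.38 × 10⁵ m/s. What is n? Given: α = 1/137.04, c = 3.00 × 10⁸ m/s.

10

v_n = Zαc/n ⇒ n = Zαc/v = 2 × 0.00730 × 3.00 × 10⁸ / 4.38 × 10⁵ ≈ 10.00
n = 10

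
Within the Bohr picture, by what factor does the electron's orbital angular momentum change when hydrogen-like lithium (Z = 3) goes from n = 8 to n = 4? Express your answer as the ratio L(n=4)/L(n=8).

1/2

L = nℏ depends only on n, so L ∝ n.
L(n=4)/L(n=8) = (4/8)^1 = 1/2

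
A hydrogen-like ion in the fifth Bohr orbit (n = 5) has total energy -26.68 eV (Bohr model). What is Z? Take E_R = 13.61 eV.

E_n = −E_R Z²/n² ⇒ Z² = −E_n n²/E_R = 26.68 × 5² / 13.61 ≈ 49.01
Z = 7

7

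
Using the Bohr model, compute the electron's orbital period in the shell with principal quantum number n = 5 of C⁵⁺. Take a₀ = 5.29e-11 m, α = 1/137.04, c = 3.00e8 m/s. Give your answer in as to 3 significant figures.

527 as

r = n²a₀/Z = 5²·5.29e-11/6 = 2.20e-10 m
v = Zαc/n = 6·0.00730·3.00e8/5 = 2.63e6 m/s
T = 2πr/v = 5.27e-16 s = 527 as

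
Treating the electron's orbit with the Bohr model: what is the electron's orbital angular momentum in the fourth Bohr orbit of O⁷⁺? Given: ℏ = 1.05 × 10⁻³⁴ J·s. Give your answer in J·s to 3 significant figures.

L_n = nℏ = 4 × 1.05 × 10⁻³⁴ = 4.20 × 10⁻³⁴ J·s

4.20 × 10⁻³⁴ J·s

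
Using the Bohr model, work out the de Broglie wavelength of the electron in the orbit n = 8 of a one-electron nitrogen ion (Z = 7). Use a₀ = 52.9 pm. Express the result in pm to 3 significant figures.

The Bohr quantisation condition is nλ = 2πr_n.
r_n = n²a₀/Z = 484 pm
λ = 2πr_n/n = 2π·484/8 = 380 pm

380 pm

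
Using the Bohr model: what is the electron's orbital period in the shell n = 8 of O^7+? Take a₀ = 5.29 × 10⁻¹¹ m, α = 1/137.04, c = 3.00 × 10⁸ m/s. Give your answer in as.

1210 as

r = n²a₀/Z = 8²·5.29 × 10⁻¹¹/8 = 4.23 × 10⁻¹⁰ m
v = Zαc/n = 8·0.00730·3.00 × 10⁸/8 = 2.19 × 10⁶ m/s
T = 2πr/v = 1.21 × 10⁻¹⁵ s = 1210 as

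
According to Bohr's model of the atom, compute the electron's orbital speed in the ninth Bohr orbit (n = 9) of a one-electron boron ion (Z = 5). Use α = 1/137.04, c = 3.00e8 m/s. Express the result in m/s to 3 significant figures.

v_n = Zαc/n = 5 × 0.00730 × 3.00e8 / 9
    = 1.22e6 m/s

1.22e6 m/s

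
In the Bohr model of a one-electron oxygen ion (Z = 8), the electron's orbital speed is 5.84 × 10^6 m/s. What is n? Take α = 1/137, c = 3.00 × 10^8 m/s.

3

v_n = Zαc/n ⇒ n = Zαc/v = 8 × 0.00730 × 3.00 × 10^8 / 5.84 × 10^6 ≈ 3.00
n = 3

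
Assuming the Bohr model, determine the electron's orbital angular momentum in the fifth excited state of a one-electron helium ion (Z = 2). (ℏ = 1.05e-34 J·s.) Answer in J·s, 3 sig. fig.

L_n = nℏ = 6 × 1.05e-34 = 6.30e-34 J·s

6.30e-34 J·s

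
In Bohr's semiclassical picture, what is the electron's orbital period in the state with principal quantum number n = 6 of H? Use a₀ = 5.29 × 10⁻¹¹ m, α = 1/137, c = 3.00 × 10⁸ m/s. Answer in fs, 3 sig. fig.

32.8 fs

r = n²a₀/Z = 6²·5.29 × 10⁻¹¹/1 = 1.90 × 10⁻⁹ m
v = Zαc/n = 1·0.00730·3.00 × 10⁸/6 = 3.65 × 10⁵ m/s
T = 2πr/v = 3.28 × 10⁻¹⁴ s = 32.8 fs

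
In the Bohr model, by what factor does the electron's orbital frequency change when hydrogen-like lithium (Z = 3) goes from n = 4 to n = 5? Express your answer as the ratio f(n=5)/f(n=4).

f ∝ Z^2 · n^-3; with Z fixed, f ∝ n^-3.
f(n=5)/f(n=4) = (5/4)^-3 = 64/125

64/125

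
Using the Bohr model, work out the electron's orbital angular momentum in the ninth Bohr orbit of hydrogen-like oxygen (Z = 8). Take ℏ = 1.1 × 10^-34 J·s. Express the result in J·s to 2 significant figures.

9.9 × 10^-34 J·s

L_n = nℏ = 9 × 1.1 × 10^-34 = 9.9 × 10^-34 J·s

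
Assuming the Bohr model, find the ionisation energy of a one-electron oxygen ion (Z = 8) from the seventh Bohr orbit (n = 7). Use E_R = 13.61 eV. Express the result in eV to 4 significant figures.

17.78 eV

E_n = −E_R·Z²/n² = −13.61 × 8²/7² eV = -17.78 eV
Ionisation energy = −E_n = 17.78 eV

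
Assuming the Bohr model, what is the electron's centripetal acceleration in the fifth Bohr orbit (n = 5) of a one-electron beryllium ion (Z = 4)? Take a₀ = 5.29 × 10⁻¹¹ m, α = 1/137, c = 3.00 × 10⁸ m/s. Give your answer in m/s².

9.28 × 10²¹ m/s²

r = n²a₀/Z = 3.31 × 10⁻¹⁰ m, v = Zαc/n = 1.75 × 10⁶ m/s
a = v²/r = (1.75 × 10⁶)² / 3.31 × 10⁻¹⁰ = 9.28 × 10²¹ m/s²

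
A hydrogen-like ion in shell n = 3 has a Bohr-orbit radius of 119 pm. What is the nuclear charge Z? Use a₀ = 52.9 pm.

r_n = n²a₀/Z ⇒ Z = n²a₀/r = 3² × 52.9 / 119 ≈ 4.00
Z = 4

4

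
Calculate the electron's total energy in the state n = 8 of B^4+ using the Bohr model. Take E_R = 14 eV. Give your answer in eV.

-5.5 eV

E_n = −E_R·Z²/n² = −14 × 5²/8² = -5.5 eV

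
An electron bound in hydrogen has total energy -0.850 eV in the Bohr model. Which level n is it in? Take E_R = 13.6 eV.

E_n = −E_R Z²/n² ⇒ n² = E_R Z²/(−E_n) = 13.6 × 1² / 0.850 ≈ 16.00
n = 4

4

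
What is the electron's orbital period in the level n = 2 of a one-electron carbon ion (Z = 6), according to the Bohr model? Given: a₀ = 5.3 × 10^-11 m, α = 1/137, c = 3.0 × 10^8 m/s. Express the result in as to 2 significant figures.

r = n²a₀/Z = 2²·5.3 × 10^-11/6 = 3.5 × 10^-11 m
v = Zαc/n = 6·0.0073·3.0 × 10^8/2 = 6.6 × 10^6 m/s
T = 2πr/v = 3.4 × 10^-17 s = 34 as

34 as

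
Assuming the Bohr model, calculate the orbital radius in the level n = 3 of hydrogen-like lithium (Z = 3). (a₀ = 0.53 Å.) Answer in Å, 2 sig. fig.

1.6 Å

r_n = n²a₀/Z = 3² × 0.53 / 3
    = 9 × 0.53 / 3 = 1.6 Å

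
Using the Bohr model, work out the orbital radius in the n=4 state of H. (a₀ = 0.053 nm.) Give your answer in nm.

0.85 nm

r_n = n²a₀/Z = 4² × 0.053 / 1
    = 16 × 0.053 / 1 = 0.85 nm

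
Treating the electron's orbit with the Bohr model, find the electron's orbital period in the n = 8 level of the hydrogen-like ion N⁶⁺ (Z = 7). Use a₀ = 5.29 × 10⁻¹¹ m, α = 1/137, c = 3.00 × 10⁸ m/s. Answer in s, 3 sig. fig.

r = n²a₀/Z = 8²·5.29 × 10⁻¹¹/7 = 4.84 × 10⁻¹⁰ m
v = Zαc/n = 7·0.00730·3.00 × 10⁸/8 = 1.92 × 10⁶ m/s
T = 2πr/v = 1.59 × 10⁻¹⁵ s

1.59 × 10⁻¹⁵ s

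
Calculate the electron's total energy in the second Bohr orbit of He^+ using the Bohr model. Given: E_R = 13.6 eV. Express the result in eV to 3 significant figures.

-13.6 eV

E_n = −E_R·Z²/n² = −13.6 × 2²/2² = -13.6 eV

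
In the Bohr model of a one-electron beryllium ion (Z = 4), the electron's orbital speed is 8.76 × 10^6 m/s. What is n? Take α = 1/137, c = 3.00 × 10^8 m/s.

1

v_n = Zαc/n ⇒ n = Zαc/v = 4 × 0.00730 × 3.00 × 10^8 / 8.76 × 10^6 ≈ 1.00
n = 1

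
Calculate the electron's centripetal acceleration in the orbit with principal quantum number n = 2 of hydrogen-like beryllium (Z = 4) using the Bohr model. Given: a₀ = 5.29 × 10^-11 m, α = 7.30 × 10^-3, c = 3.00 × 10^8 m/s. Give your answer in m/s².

r = n²a₀/Z = 5.29 × 10^-11 m, v = Zαc/n = 4.38 × 10^6 m/s
a = v²/r = (4.38 × 10^6)² / 5.29 × 10^-11 = 3.63 × 10^23 m/s²

3.63 × 10^23 m/s²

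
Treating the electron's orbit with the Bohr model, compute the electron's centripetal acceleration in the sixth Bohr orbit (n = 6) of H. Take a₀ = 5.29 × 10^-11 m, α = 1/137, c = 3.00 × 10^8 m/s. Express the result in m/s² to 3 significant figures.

6.99 × 10^19 m/s²

r = n²a₀/Z = 1.90 × 10^-9 m, v = Zαc/n = 3.65 × 10^5 m/s
a = v²/r = (3.65 × 10^5)² / 1.90 × 10^-9 = 6.99 × 10^19 m/s²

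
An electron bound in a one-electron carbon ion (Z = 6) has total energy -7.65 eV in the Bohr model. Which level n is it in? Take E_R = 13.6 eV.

8

E_n = −E_R Z²/n² ⇒ n² = E_R Z²/(−E_n) = 13.6 × 6² / 7.65 ≈ 64.00
n = 8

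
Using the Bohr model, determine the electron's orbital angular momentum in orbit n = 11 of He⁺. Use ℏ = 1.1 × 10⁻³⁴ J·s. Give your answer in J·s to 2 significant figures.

1.2 × 10⁻³³ J·s

L_n = nℏ = 11 × 1.1 × 10⁻³⁴ = 1.2 × 10⁻³³ J·s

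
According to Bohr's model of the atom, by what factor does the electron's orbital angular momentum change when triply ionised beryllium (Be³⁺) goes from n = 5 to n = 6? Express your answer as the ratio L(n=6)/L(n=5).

6/5

L = nℏ depends only on n, so L ∝ n.
L(n=6)/L(n=5) = (6/5)^1 = 6/5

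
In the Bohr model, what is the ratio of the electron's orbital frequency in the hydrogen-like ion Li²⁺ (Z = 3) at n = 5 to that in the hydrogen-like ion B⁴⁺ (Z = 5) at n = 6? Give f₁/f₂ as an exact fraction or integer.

f ∝ Z^2 · n^-3
f₁/f₂ = (3/5)^2 · (5/6)^-3 = 1944/3125

1944/3125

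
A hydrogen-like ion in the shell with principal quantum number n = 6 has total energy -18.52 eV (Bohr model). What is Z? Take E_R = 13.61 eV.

7

E_n = −E_R Z²/n² ⇒ Z² = −E_n n²/E_R = 18.52 × 6² / 13.61 ≈ 48.99
Z = 7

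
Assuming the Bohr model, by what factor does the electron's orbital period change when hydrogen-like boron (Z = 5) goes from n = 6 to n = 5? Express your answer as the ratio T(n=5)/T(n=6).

125/216

T ∝ Z^-2 · n^3; with Z fixed, T ∝ n^3.
T(n=5)/T(n=6) = (5/6)^3 = 125/216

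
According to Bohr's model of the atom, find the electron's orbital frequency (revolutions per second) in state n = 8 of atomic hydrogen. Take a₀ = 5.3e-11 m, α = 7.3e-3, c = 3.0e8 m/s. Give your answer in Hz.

1.3e13 Hz

r = n²a₀/Z = 3.4e-9 m, v = Zαc/n = 2.7e5 m/s
f = v/(2πr) = 1.3e13 Hz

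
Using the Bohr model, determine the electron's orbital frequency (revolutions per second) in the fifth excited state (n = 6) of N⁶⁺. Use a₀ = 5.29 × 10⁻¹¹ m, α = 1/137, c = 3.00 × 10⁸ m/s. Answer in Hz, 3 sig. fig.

1.49 × 10¹⁵ Hz

r = n²a₀/Z = 2.72 × 10⁻¹⁰ m, v = Zαc/n = 2.55 × 10⁶ m/s
f = v/(2πr) = 1.49 × 10¹⁵ Hz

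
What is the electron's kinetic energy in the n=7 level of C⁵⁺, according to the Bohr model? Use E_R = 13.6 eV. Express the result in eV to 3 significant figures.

9.99 eV

For a Coulomb orbit the virial theorem gives K = −E_n.
E_n = −E_R·Z²/n², so K = E_R·Z²/n² = 13.6 × 6²/7² = 9.99 eV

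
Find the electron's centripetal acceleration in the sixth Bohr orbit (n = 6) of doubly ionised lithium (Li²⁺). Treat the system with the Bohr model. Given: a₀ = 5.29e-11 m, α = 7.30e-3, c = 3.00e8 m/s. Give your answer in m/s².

1.89e21 m/s²

r = n²a₀/Z = 6.35e-10 m, v = Zαc/n = 1.09e6 m/s
a = v²/r = (1.09e6)² / 6.35e-10 = 1.89e21 m/s²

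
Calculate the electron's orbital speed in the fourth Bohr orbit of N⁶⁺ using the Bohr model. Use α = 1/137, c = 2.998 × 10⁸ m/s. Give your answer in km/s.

v_n = Zαc/n = 7 × 0.007299 × 2.998 × 10⁸ / 4
    = 3830 km/s

3830 km/s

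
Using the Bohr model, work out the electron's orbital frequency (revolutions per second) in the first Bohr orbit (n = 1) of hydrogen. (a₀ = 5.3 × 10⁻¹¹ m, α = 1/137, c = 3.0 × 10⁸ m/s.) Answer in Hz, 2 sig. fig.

6.6 × 10¹⁵ Hz

r = n²a₀/Z = 5.3 × 10⁻¹¹ m, v = Zαc/n = 2.2 × 10⁶ m/s
f = v/(2πr) = 6.6 × 10¹⁵ Hz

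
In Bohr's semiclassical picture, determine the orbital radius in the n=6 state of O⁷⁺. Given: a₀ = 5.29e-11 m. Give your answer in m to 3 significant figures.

r_n = n²a₀/Z = 6² × 5.29e-11 / 8
    = 36 × 5.29e-11 / 8 = 2.38e-10 m

2.38e-10 m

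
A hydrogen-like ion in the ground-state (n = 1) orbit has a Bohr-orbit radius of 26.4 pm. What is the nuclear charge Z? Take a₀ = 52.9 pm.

2

r_n = n²a₀/Z ⇒ Z = n²a₀/r = 1² × 52.9 / 26.4 ≈ 2.00
Z = 2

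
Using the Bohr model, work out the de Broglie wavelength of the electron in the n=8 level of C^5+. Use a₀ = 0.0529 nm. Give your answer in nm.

0.443 nm

The Bohr quantisation condition is nλ = 2πr_n.
r_n = n²a₀/Z = 0.564 nm
λ = 2πr_n/n = 2π·0.564/8 = 0.443 nm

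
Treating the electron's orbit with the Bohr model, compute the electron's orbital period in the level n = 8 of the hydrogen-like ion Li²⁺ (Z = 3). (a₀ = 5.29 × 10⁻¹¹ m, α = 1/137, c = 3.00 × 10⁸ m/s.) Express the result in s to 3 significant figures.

r = n²a₀/Z = 8²·5.29 × 10⁻¹¹/3 = 1.13 × 10⁻⁹ m
v = Zαc/n = 3·0.00730·3.00 × 10⁸/8 = 8.21 × 10⁵ m/s
T = 2πr/v = 8.63 × 10⁻¹⁵ s

8.63 × 10⁻¹⁵ s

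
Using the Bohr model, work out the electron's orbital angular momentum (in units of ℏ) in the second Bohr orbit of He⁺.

L_n = nℏ, so L/ℏ = n = 2.

2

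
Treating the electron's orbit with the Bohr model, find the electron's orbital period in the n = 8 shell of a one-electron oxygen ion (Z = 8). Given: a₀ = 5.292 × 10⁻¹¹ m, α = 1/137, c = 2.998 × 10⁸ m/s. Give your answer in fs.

1.216 fs

r = n²a₀/Z = 8²·5.292 × 10⁻¹¹/8 = 4.234 × 10⁻¹⁰ m
v = Zαc/n = 8·0.007299·2.998 × 10⁸/8 = 2.188 × 10⁶ m/s
T = 2πr/v = 1.216 × 10⁻¹⁵ s = 1.216 fs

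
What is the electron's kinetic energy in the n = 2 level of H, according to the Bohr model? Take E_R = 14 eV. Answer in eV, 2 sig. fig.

3.5 eV

For a Coulomb orbit the virial theorem gives K = −E_n.
E_n = −E_R·Z²/n², so K = E_R·Z²/n² = 14 × 1²/2² = 3.5 eV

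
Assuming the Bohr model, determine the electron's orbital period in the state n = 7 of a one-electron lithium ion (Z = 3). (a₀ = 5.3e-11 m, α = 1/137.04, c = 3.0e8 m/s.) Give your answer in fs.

r = n²a₀/Z = 7²·5.3e-11/3 = 8.7e-10 m
v = Zαc/n = 3·0.0073·3.0e8/7 = 9.4e5 m/s
T = 2πr/v = 5.8e-15 s = 5.8 fs

5.8 fs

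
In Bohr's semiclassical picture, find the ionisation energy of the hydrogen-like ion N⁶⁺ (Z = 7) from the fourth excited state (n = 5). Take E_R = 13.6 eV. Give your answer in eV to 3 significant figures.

26.7 eV

E_n = −E_R·Z²/n² = −13.6 × 7²/5² eV = -26.7 eV
Ionisation energy = −E_n = 26.7 eV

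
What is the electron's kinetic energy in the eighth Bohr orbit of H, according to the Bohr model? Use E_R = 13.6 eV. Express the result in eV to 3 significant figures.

For a Coulomb orbit the virial theorem gives K = −E_n.
E_n = −E_R·Z²/n², so K = E_R·Z²/n² = 13.6 × 1²/8² = 0.212 eV

0.212 eV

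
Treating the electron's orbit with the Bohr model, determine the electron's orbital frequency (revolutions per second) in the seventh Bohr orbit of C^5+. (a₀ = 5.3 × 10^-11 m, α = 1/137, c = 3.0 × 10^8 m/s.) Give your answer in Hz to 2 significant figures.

6.9 × 10^14 Hz

r = n²a₀/Z = 4.3 × 10^-10 m, v = Zαc/n = 1.9 × 10^6 m/s
f = v/(2πr) = 6.9 × 10^14 Hz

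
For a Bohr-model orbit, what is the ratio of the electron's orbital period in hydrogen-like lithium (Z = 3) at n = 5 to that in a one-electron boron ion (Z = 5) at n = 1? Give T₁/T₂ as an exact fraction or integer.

T ∝ Z^-2 · n^3
T₁/T₂ = (3/5)^-2 · (5/1)^3 = 3125/9

3125/9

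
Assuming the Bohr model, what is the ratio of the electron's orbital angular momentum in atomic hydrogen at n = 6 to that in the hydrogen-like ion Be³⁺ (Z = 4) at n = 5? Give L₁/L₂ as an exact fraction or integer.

L = nℏ is independent of Z.
L₁/L₂ = n₁/n₂ = 6/5 = 6/5

6/5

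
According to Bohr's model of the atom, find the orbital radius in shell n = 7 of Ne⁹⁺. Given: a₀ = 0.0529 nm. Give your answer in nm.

r_n = n²a₀/Z = 7² × 0.0529 / 10
    = 49 × 0.0529 / 10 = 0.259 nm

0.259 nm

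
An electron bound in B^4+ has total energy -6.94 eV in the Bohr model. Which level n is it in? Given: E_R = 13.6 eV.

7

E_n = −E_R Z²/n² ⇒ n² = E_R Z²/(−E_n) = 13.6 × 5² / 6.94 ≈ 48.99
n = 7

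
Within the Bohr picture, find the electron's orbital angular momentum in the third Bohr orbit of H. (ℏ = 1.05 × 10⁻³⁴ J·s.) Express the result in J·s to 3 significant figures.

L_n = nℏ = 3 × 1.05 × 10⁻³⁴ = 3.15 × 10⁻³⁴ J·s

3.15 × 10⁻³⁴ J·s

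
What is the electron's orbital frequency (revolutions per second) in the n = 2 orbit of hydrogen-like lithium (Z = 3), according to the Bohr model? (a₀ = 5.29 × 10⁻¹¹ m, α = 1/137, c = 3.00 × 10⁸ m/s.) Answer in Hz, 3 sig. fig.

7.41 × 10¹⁵ Hz

r = n²a₀/Z = 7.05 × 10⁻¹¹ m, v = Zαc/n = 3.28 × 10⁶ m/s
f = v/(2πr) = 7.41 × 10¹⁵ Hz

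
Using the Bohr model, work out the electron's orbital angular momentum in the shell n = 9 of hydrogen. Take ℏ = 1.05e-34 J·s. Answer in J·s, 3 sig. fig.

9.45e-34 J·s

L_n = nℏ = 9 × 1.05e-34 = 9.45e-34 J·s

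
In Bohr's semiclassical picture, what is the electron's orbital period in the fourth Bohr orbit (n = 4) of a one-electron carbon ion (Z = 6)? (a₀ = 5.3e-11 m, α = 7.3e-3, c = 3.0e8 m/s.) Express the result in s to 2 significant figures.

r = n²a₀/Z = 4²·5.3e-11/6 = 1.4e-10 m
v = Zαc/n = 6·0.0073·3.0e8/4 = 3.3e6 m/s
T = 2πr/v = 2.7e-16 s

2.7e-16 s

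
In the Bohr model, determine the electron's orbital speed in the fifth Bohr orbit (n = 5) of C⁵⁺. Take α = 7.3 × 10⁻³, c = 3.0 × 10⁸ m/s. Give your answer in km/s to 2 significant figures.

v_n = Zαc/n = 6 × 0.0073 × 3.0 × 10⁸ / 5
    = 2600 km/s

2600 km/s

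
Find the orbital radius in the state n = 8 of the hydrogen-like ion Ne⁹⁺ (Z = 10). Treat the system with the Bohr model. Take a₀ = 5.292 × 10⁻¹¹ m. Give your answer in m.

r_n = n²a₀/Z = 8² × 5.292 × 10⁻¹¹ / 10
    = 64 × 5.292 × 10⁻¹¹ / 10 = 3.387 × 10⁻¹⁰ m

3.387 × 10⁻¹⁰ m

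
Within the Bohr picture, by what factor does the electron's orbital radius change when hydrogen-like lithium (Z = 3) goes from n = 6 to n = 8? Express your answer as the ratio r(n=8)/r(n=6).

16/9

r ∝ Z^-1 · n^2; with Z fixed, r ∝ n^2.
r(n=8)/r(n=6) = (8/6)^2 = 16/9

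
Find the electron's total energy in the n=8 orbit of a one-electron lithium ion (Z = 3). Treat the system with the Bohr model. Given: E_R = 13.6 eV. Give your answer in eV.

E_n = −E_R·Z²/n² = −13.6 × 3²/8² = -1.91 eV

-1.91 eV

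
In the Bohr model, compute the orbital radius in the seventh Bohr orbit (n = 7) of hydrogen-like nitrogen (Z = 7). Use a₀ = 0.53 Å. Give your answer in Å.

3.7 Å

r_n = n²a₀/Z = 7² × 0.53 / 7
    = 49 × 0.53 / 7 = 3.7 Å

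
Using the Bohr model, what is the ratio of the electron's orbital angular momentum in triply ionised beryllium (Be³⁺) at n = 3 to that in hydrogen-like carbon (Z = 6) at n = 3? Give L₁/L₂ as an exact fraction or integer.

1

L = nℏ is independent of Z.
L₁/L₂ = n₁/n₂ = 3/3 = 1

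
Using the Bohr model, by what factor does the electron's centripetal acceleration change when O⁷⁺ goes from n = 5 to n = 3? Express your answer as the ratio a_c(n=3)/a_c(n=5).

625/81

a_c ∝ Z^3 · n^-4; with Z fixed, a_c ∝ n^-4.
a_c(n=3)/a_c(n=5) = (3/5)^-4 = 625/81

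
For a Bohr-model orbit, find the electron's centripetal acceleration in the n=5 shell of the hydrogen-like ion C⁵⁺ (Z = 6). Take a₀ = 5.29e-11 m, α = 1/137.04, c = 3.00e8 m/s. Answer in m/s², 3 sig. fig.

r = n²a₀/Z = 2.20e-10 m, v = Zαc/n = 2.63e6 m/s
a = v²/r = (2.63e6)² / 2.20e-10 = 3.13e22 m/s²

3.13e22 m/s²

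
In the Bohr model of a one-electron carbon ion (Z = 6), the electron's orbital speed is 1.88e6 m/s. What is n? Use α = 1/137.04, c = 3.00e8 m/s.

7

v_n = Zαc/n ⇒ n = Zαc/v = 6 × 0.00730 × 3.00e8 / 1.88e6 ≈ 6.99
n = 7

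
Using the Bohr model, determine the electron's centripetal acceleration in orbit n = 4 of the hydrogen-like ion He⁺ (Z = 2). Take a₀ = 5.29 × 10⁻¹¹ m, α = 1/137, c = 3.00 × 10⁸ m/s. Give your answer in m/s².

2.83 × 10²¹ m/s²

r = n²a₀/Z = 4.23 × 10⁻¹⁰ m, v = Zαc/n = 1.09 × 10⁶ m/s
a = v²/r = (1.09 × 10⁶)² / 4.23 × 10⁻¹⁰ = 2.83 × 10²¹ m/s²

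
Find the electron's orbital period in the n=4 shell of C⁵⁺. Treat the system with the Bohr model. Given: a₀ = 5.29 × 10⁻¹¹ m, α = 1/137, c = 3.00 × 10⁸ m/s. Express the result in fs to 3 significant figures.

0.270 fs

r = n²a₀/Z = 4²·5.29 × 10⁻¹¹/6 = 1.41 × 10⁻¹⁰ m
v = Zαc/n = 6·0.00730·3.00 × 10⁸/4 = 3.28 × 10⁶ m/s
T = 2πr/v = 2.70 × 10⁻¹⁶ s = 0.270 fs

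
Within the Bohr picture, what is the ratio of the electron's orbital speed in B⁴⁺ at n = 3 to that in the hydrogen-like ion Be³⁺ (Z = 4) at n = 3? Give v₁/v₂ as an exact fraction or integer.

5/4

v ∝ Z^1 · n^-1
v₁/v₂ = (5/4)^1 · (3/3)^-1 = 5/4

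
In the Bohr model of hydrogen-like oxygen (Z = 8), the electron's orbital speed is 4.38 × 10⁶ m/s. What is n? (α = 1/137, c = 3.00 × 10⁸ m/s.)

v_n = Zαc/n ⇒ n = Zαc/v = 8 × 0.00730 × 3.00 × 10⁸ / 4.38 × 10⁶ ≈ 4.00
n = 4

4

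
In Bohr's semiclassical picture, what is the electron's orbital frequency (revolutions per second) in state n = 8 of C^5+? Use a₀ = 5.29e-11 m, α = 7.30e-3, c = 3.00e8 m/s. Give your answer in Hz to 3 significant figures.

4.63e14 Hz

r = n²a₀/Z = 5.64e-10 m, v = Zαc/n = 1.64e6 m/s
f = v/(2πr) = 4.63e14 Hz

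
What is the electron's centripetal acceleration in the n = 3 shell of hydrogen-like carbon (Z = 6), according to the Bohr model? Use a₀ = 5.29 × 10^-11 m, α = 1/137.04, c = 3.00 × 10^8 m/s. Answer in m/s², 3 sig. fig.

r = n²a₀/Z = 7.94 × 10^-11 m, v = Zαc/n = 4.38 × 10^6 m/s
a = v²/r = (4.38 × 10^6)² / 7.94 × 10^-11 = 2.42 × 10^23 m/s²

2.42 × 10^23 m/s²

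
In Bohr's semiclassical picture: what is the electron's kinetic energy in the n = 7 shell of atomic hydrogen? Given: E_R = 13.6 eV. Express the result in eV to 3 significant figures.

For a Coulomb orbit the virial theorem gives K = −E_n.
E_n = −E_R·Z²/n², so K = E_R·Z²/n² = 13.6 × 1²/7² = 0.278 eV

0.278 eV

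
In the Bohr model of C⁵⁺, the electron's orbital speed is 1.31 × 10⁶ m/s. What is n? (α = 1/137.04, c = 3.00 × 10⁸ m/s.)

10

v_n = Zαc/n ⇒ n = Zαc/v = 6 × 0.00730 × 3.00 × 10⁸ / 1.31 × 10⁶ ≈ 10.03
n = 10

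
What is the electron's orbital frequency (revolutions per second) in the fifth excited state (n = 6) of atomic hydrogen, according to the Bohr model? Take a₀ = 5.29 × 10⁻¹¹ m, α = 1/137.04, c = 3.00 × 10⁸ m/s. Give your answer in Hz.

r = n²a₀/Z = 1.90 × 10⁻⁹ m, v = Zαc/n = 3.65 × 10⁵ m/s
f = v/(2πr) = 3.05 × 10¹³ Hz

3.05 × 10¹³ Hz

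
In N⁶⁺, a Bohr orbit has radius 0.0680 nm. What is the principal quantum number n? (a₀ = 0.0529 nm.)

r_n = n²a₀/Z ⇒ n² = rZ/a₀ = 0.0680 × 7 / 0.0529 ≈ 9.00
n = 3

3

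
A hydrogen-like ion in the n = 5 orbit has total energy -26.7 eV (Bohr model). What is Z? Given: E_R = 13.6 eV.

7

E_n = −E_R Z²/n² ⇒ Z² = −E_n n²/E_R = 26.7 × 5² / 13.6 ≈ 49.08
Z = 7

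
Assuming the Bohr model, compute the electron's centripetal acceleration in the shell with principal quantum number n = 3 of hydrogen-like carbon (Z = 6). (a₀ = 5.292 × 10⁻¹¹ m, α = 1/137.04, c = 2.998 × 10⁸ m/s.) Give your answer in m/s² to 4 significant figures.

2.412 × 10²³ m/s²

r = n²a₀/Z = 7.938 × 10⁻¹¹ m, v = Zαc/n = 4.375 × 10⁶ m/s
a = v²/r = (4.375 × 10⁶)² / 7.938 × 10⁻¹¹ = 2.412 × 10²³ m/s²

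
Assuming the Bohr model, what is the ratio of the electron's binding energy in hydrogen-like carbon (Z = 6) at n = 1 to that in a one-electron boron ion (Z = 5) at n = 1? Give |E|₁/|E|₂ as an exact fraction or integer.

36/25

|E| ∝ Z^2 · n^-2
|E|₁/|E|₂ = (6/5)^2 · (1/1)^-2 = 36/25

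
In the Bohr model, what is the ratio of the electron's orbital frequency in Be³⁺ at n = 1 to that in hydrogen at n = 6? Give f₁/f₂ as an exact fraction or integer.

3456

f ∝ Z^2 · n^-3
f₁/f₂ = (4/1)^2 · (1/6)^-3 = 3456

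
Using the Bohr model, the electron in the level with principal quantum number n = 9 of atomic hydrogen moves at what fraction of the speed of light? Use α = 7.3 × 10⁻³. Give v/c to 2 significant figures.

v_n = Zαc/n, so v/c = Zα/n = 1 × 0.0073 / 9 = 0.00081

0.00081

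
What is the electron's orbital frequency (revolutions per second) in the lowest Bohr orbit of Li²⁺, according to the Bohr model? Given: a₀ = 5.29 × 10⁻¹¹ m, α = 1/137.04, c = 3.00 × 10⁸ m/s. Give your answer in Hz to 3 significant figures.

5.93 × 10¹⁶ Hz

r = n²a₀/Z = 1.76 × 10⁻¹¹ m, v = Zαc/n = 6.57 × 10⁶ m/s
f = v/(2πr) = 5.93 × 10¹⁶ Hz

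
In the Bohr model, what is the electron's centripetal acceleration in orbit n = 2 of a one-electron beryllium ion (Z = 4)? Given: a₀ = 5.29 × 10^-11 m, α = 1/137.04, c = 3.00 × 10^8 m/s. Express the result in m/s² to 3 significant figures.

r = n²a₀/Z = 5.29 × 10^-11 m, v = Zαc/n = 4.38 × 10^6 m/s
a = v²/r = (4.38 × 10^6)² / 5.29 × 10^-11 = 3.62 × 10^23 m/s²

3.62 × 10^23 m/s²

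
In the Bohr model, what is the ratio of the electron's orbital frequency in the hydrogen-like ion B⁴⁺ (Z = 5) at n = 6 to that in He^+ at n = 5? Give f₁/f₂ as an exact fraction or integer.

f ∝ Z^2 · n^-3
f₁/f₂ = (5/2)^2 · (6/5)^-3 = 3125/864

3125/864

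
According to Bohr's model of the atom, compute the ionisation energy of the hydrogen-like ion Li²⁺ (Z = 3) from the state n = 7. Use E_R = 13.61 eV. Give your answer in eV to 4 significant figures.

E_n = −E_R·Z²/n² = −13.61 × 3²/7² eV = -2.500 eV
Ionisation energy = −E_n = 2.500 eV

2.500 eV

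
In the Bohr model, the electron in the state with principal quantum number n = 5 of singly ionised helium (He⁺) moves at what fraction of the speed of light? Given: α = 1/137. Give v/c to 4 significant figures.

0.002920

v_n = Zαc/n, so v/c = Zα/n = 2 × 0.007299 / 5 = 0.002920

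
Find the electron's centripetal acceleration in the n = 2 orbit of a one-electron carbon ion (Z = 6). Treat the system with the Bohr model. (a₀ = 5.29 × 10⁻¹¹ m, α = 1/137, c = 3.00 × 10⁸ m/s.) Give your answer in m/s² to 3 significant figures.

r = n²a₀/Z = 3.53 × 10⁻¹¹ m, v = Zαc/n = 6.57 × 10⁶ m/s
a = v²/r = (6.57 × 10⁶)² / 3.53 × 10⁻¹¹ = 1.22 × 10²⁴ m/s²

1.22 × 10²⁴ m/s²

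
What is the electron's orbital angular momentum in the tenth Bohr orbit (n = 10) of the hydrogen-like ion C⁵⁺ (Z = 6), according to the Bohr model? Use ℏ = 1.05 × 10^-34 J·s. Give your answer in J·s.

1.05 × 10^-33 J·s

L_n = nℏ = 10 × 1.05 × 10^-34 = 1.05 × 10^-33 J·s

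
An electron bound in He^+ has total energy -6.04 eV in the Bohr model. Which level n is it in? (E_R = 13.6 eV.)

E_n = −E_R Z²/n² ⇒ n² = E_R Z²/(−E_n) = 13.6 × 2² / 6.04 ≈ 9.01
n = 3

3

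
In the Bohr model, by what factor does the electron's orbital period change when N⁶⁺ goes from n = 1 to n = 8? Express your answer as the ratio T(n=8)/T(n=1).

512

T ∝ Z^-2 · n^3; with Z fixed, T ∝ n^3.
T(n=8)/T(n=1) = (8/1)^3 = 512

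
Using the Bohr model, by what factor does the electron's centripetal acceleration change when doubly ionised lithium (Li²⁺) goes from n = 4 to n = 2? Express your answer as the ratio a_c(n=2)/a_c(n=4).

16

a_c ∝ Z^3 · n^-4; with Z fixed, a_c ∝ n^-4.
a_c(n=2)/a_c(n=4) = (2/4)^-4 = 16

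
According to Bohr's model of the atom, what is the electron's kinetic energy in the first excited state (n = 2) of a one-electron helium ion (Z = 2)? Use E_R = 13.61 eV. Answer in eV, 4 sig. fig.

13.61 eV

For a Coulomb orbit the virial theorem gives K = −E_n.
E_n = −E_R·Z²/n², so K = E_R·Z²/n² = 13.61 × 2²/2² = 13.61 eV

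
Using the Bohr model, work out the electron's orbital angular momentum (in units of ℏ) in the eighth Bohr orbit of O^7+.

L_n = nℏ, so L/ℏ = n = 8.

8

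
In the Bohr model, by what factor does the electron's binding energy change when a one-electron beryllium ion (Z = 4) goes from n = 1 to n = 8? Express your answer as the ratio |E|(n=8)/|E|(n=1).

|E| ∝ Z^2 · n^-2; with Z fixed, |E| ∝ n^-2.
|E|(n=8)/|E|(n=1) = (8/1)^-2 = 1/64

1/64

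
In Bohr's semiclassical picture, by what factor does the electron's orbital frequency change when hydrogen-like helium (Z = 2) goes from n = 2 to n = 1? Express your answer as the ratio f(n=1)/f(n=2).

8

f ∝ Z^2 · n^-3; with Z fixed, f ∝ n^-3.
f(n=1)/f(n=2) = (1/2)^-3 = 8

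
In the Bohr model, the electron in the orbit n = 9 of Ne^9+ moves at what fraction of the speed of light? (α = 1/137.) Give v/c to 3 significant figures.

v_n = Zαc/n, so v/c = Zα/n = 10 × 0.00730 / 9 = 0.00811

0.00811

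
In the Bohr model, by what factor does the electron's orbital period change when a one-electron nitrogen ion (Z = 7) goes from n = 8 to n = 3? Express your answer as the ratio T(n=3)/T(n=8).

27/512

T ∝ Z^-2 · n^3; with Z fixed, T ∝ n^3.
T(n=3)/T(n=8) = (3/8)^3 = 27/512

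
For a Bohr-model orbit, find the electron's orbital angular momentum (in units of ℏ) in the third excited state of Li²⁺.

4

L_n = nℏ, so L/ℏ = n = 4.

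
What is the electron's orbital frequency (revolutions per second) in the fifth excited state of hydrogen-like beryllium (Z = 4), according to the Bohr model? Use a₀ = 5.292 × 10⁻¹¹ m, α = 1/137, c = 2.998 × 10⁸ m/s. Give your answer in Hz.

4.875 × 10¹⁴ Hz

r = n²a₀/Z = 4.763 × 10⁻¹⁰ m, v = Zαc/n = 1.459 × 10⁶ m/s
f = v/(2πr) = 4.875 × 10¹⁴ Hz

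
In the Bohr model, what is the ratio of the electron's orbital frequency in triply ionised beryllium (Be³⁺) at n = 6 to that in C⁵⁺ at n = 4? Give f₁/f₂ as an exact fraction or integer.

32/243

f ∝ Z^2 · n^-3
f₁/f₂ = (4/6)^2 · (6/4)^-3 = 32/243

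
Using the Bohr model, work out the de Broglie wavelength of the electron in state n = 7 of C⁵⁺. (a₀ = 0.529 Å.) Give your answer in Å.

3.88 Å

The Bohr quantisation condition is nλ = 2πr_n.
r_n = n²a₀/Z = 4.32 Å
λ = 2πr_n/n = 2π·4.32/7 = 3.88 Å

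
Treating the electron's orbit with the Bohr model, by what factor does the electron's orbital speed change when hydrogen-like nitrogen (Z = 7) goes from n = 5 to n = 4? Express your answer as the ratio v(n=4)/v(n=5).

5/4

v ∝ Z^1 · n^-1; with Z fixed, v ∝ n^-1.
v(n=4)/v(n=5) = (4/5)^-1 = 5/4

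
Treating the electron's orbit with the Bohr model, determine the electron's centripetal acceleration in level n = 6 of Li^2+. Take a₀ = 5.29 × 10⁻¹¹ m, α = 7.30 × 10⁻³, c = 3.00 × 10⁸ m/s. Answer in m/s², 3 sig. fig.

r = n²a₀/Z = 6.35 × 10⁻¹⁰ m, v = Zαc/n = 1.09 × 10⁶ m/s
a = v²/r = (1.09 × 10⁶)² / 6.35 × 10⁻¹⁰ = 1.89 × 10²¹ m/s²

1.89 × 10²¹ m/s²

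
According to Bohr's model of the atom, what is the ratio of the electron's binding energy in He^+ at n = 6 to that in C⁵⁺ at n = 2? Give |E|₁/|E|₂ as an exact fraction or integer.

1/81

|E| ∝ Z^2 · n^-2
|E|₁/|E|₂ = (2/6)^2 · (6/2)^-2 = 1/81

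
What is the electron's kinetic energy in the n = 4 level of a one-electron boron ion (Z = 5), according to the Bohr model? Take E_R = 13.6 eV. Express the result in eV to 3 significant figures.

21.2 eV

For a Coulomb orbit the virial theorem gives K = −E_n.
E_n = −E_R·Z²/n², so K = E_R·Z²/n² = 13.6 × 5²/4² = 21.2 eV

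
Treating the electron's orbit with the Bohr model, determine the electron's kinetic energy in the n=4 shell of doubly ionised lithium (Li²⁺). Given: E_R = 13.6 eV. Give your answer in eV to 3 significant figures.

For a Coulomb orbit the virial theorem gives K = −E_n.
E_n = −E_R·Z²/n², so K = E_R·Z²/n² = 13.6 × 3²/4² = 7.65 eV

7.65 eV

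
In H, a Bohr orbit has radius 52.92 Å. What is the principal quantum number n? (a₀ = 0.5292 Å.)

10

r_n = n²a₀/Z ⇒ n² = rZ/a₀ = 52.92 × 1 / 0.5292 ≈ 100.00
n = 10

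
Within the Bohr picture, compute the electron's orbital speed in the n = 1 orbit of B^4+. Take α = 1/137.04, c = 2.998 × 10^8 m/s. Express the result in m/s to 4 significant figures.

1.094 × 10^7 m/s

v_n = Zαc/n = 5 × 0.007297 × 2.998 × 10^8 / 1
    = 1.094 × 10^7 m/s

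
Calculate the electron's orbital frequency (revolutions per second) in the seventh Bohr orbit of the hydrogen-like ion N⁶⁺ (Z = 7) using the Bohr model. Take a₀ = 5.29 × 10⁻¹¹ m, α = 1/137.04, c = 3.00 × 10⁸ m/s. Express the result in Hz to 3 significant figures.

r = n²a₀/Z = 3.70 × 10⁻¹⁰ m, v = Zαc/n = 2.19 × 10⁶ m/s
f = v/(2πr) = 9.41 × 10¹⁴ Hz

9.41 × 10¹⁴ Hz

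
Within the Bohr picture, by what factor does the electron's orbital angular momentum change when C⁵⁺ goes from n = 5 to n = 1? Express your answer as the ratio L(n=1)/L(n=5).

L = nℏ depends only on n, so L ∝ n.
L(n=1)/L(n=5) = (1/5)^1 = 1/5

1/5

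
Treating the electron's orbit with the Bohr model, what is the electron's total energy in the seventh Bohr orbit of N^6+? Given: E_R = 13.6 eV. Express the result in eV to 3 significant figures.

-13.6 eV

E_n = −E_R·Z²/n² = −13.6 × 7²/7² = -13.6 eV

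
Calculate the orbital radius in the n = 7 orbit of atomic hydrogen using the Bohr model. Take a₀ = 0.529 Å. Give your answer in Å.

25.9 Å

r_n = n²a₀/Z = 7² × 0.529 / 1
    = 49 × 0.529 / 1 = 25.9 Å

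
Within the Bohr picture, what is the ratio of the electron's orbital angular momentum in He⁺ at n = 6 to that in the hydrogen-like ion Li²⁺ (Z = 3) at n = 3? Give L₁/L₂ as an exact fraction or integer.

L = nℏ is independent of Z.
L₁/L₂ = n₁/n₂ = 6/3 = 2

2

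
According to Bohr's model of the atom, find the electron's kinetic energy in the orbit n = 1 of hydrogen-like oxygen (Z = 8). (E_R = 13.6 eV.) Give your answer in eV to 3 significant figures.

870 eV

For a Coulomb orbit the virial theorem gives K = −E_n.
E_n = −E_R·Z²/n², so K = E_R·Z²/n² = 13.6 × 8²/1² = 870 eV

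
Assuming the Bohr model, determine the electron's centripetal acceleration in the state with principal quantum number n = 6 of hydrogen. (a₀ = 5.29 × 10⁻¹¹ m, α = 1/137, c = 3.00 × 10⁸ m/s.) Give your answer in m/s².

6.99 × 10¹⁹ m/s²

r = n²a₀/Z = 1.90 × 10⁻⁹ m, v = Zαc/n = 3.65 × 10⁵ m/s
a = v²/r = (3.65 × 10⁵)² / 1.90 × 10⁻⁹ = 6.99 × 10¹⁹ m/s²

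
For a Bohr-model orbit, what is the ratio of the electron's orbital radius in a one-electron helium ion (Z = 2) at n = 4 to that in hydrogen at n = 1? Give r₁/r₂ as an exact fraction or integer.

8

r ∝ Z^-1 · n^2
r₁/r₂ = (2/1)^-1 · (4/1)^2 = 8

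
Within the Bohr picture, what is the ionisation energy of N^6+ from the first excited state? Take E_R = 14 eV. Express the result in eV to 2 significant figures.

170 eV

E_n = −E_R·Z²/n² = −14 × 7²/2² eV = -170 eV
Ionisation energy = −E_n = 170 eV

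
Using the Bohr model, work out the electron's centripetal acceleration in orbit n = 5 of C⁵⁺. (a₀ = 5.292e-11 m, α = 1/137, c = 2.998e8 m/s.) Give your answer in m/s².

r = n²a₀/Z = 2.205e-10 m, v = Zαc/n = 2.626e6 m/s
a = v²/r = (2.626e6)² / 2.205e-10 = 3.127e22 m/s²

3.127e22 m/s²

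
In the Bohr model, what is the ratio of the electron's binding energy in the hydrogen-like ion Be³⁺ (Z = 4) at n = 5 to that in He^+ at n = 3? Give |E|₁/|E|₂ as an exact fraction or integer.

|E| ∝ Z^2 · n^-2
|E|₁/|E|₂ = (4/2)^2 · (5/3)^-2 = 36/25

36/25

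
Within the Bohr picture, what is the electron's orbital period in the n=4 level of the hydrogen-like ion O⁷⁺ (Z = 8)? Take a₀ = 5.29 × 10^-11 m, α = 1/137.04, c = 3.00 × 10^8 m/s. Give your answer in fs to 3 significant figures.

r = n²a₀/Z = 4²·5.29 × 10^-11/8 = 1.06 × 10^-10 m
v = Zαc/n = 8·0.00730·3.00 × 10^8/4 = 4.38 × 10^6 m/s
T = 2πr/v = 1.52 × 10^-16 s = 0.152 fs

0.152 fs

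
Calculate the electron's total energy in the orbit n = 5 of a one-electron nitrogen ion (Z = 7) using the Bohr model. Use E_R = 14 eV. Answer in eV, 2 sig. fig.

E_n = −E_R·Z²/n² = −14 × 7²/5² = -27 eV

-27 eV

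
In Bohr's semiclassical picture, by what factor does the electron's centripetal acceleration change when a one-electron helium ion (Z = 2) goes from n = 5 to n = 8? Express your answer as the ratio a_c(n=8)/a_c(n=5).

625/4096

a_c ∝ Z^3 · n^-4; with Z fixed, a_c ∝ n^-4.
a_c(n=8)/a_c(n=5) = (8/5)^-4 = 625/4096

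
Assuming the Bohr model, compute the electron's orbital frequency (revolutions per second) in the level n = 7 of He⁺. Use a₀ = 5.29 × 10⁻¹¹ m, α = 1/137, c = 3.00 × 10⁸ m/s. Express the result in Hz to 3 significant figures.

r = n²a₀/Z = 1.30 × 10⁻⁹ m, v = Zαc/n = 6.26 × 10⁵ m/s
f = v/(2πr) = 7.68 × 10¹³ Hz

7.68 × 10¹³ Hz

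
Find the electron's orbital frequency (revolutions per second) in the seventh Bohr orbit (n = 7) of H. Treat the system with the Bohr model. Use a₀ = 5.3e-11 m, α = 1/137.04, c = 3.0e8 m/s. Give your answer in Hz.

1.9e13 Hz

r = n²a₀/Z = 2.6e-9 m, v = Zαc/n = 3.1e5 m/s
f = v/(2πr) = 1.9e13 Hz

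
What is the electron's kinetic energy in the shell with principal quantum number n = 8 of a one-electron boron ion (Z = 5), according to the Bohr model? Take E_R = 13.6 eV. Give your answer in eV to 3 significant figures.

For a Coulomb orbit the virial theorem gives K = −E_n.
E_n = −E_R·Z²/n², so K = E_R·Z²/n² = 13.6 × 5²/8² = 5.31 eV

5.31 eV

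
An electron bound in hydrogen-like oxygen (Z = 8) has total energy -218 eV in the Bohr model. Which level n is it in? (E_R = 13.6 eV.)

E_n = −E_R Z²/n² ⇒ n² = E_R Z²/(−E_n) = 13.6 × 8² / 218 ≈ 3.99
n = 2

2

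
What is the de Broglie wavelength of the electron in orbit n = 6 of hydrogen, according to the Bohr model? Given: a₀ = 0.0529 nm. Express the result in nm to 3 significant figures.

The Bohr quantisation condition is nλ = 2πr_n.
r_n = n²a₀/Z = 1.90 nm
λ = 2πr_n/n = 2π·1.90/6 = 1.99 nm

1.99 nm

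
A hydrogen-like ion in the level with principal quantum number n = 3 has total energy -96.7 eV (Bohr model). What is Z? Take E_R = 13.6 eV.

E_n = −E_R Z²/n² ⇒ Z² = −E_n n²/E_R = 96.7 × 3² / 13.6 ≈ 63.99
Z = 8

8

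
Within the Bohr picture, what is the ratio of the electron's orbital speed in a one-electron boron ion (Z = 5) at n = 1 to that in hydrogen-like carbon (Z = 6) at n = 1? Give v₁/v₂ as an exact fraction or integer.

5/6

v ∝ Z^1 · n^-1
v₁/v₂ = (5/6)^1 · (1/1)^-1 = 5/6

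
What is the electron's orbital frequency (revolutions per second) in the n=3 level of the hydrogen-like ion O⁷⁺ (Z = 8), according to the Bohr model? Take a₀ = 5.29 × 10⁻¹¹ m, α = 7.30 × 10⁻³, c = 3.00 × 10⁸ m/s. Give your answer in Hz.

1.56 × 10¹⁶ Hz

r = n²a₀/Z = 5.95 × 10⁻¹¹ m, v = Zαc/n = 5.84 × 10⁶ m/s
f = v/(2πr) = 1.56 × 10¹⁶ Hz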